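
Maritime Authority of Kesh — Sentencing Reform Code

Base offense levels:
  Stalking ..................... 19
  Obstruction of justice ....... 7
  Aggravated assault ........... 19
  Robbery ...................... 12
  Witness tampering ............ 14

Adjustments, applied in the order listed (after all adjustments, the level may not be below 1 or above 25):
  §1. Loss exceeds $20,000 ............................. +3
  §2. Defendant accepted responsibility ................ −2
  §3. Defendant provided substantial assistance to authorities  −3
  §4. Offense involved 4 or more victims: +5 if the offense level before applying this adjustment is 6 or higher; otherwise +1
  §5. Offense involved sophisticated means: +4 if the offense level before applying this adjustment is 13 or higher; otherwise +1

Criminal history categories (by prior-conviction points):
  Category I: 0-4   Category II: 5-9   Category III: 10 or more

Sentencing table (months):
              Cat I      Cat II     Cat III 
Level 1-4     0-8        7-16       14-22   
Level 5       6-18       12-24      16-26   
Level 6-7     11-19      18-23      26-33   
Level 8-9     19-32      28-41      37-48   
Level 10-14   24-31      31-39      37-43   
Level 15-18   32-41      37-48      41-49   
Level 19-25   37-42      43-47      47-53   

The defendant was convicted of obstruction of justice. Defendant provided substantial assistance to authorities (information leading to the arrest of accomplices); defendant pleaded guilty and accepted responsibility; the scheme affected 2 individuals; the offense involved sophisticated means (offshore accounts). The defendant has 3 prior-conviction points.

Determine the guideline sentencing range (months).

0-8 months

Base offense level for obstruction of justice: 7.
§2 applies: 7 − 2 = 5.
§3 applies: 5 − 3 = 2.
§4 does not apply.
§5 applies (level before this adjustment is 2 < 13, so +1): 2 + 1 = 3.
Final offense level: 3.
Criminal history: 3 prior points → Category I (0-4).
Level 3 falls in the 1-4 band.
Grid: Level 1-4 × Category I = 0-8 months.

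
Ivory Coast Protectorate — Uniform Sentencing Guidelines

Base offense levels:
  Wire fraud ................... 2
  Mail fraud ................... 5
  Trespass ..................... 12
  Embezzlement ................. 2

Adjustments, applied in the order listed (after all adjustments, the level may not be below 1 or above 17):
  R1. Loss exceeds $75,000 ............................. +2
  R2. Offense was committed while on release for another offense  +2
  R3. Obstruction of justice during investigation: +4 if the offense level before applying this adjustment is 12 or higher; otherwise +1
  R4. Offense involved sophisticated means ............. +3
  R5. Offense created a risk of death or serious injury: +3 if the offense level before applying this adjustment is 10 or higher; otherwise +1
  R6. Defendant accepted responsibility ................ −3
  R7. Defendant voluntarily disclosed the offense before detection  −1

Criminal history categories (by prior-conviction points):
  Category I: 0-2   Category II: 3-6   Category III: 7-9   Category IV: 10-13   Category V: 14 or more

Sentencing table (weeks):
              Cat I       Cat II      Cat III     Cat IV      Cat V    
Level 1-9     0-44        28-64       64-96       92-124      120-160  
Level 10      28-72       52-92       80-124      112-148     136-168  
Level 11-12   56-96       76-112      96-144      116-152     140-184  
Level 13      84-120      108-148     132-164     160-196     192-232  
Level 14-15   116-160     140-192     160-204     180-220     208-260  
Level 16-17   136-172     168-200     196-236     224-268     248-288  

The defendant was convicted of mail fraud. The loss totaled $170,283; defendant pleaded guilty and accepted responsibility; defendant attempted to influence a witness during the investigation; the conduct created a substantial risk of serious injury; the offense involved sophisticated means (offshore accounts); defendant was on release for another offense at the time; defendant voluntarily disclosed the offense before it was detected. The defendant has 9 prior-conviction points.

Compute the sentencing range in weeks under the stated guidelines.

Base offense level for mail fraud: 5.
R1 applies: 5 + 2 = 7.
R2 applies: 7 + 2 = 9.
R3 applies (level before this adjustment is 9 < 12, so +1): 9 + 1 = 10.
R4 applies: 10 + 3 = 13.
R5 applies (level before this adjustment is 13 ≥ 10, so +3): 13 + 3 = 16.
R6 applies: 16 − 3 = 13.
R7 applies: 13 − 1 = 12.
Final offense level: 12.
Criminal history: 9 prior points → Category III (7-9).
Level 12 falls in the 11-12 band.
Grid: Level 11-12 × Category III = 96-144 weeks.

96-144 weeks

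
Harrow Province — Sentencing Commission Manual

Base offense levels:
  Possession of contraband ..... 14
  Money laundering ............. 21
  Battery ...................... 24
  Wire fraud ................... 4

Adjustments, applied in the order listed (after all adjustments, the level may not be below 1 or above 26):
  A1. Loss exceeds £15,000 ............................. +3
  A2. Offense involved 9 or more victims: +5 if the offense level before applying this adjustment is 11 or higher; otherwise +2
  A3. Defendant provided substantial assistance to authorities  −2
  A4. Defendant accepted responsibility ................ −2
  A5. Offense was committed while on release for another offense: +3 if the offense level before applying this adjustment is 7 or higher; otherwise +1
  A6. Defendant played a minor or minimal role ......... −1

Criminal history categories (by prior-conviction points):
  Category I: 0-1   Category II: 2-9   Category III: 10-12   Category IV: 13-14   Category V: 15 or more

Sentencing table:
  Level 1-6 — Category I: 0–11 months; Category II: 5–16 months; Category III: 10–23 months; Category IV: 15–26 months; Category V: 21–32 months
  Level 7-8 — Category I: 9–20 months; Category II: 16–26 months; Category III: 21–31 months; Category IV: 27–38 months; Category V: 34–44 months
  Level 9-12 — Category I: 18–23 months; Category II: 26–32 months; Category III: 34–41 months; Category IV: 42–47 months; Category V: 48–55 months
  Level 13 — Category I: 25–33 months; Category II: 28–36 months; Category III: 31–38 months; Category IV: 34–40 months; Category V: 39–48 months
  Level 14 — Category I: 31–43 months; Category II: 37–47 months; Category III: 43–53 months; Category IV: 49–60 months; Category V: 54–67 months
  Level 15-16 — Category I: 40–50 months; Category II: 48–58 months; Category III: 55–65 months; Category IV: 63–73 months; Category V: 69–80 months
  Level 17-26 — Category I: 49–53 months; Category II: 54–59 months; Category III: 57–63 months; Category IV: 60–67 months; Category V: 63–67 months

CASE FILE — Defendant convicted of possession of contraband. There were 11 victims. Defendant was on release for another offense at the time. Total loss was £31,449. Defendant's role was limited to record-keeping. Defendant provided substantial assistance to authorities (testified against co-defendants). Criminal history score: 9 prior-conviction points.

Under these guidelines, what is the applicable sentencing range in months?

Base offense level for possession of contraband: 14.
A1 applies: 14 + 3 = 17.
A2 applies (level before this adjustment is 17 ≥ 11, so +5): 17 + 5 = 22.
A3 applies: 22 − 2 = 20.
A5 applies (level before this adjustment is 20 ≥ 7, so +3): 20 + 3 = 23.
A6 applies: 23 − 1 = 22.
Final offense level: 22.
Criminal history: 9 prior points → Category II (2-9).
Level 22 falls in the 17-26 band.
Grid: Level 17-26 × Category II = 54-59 months.

54-59 months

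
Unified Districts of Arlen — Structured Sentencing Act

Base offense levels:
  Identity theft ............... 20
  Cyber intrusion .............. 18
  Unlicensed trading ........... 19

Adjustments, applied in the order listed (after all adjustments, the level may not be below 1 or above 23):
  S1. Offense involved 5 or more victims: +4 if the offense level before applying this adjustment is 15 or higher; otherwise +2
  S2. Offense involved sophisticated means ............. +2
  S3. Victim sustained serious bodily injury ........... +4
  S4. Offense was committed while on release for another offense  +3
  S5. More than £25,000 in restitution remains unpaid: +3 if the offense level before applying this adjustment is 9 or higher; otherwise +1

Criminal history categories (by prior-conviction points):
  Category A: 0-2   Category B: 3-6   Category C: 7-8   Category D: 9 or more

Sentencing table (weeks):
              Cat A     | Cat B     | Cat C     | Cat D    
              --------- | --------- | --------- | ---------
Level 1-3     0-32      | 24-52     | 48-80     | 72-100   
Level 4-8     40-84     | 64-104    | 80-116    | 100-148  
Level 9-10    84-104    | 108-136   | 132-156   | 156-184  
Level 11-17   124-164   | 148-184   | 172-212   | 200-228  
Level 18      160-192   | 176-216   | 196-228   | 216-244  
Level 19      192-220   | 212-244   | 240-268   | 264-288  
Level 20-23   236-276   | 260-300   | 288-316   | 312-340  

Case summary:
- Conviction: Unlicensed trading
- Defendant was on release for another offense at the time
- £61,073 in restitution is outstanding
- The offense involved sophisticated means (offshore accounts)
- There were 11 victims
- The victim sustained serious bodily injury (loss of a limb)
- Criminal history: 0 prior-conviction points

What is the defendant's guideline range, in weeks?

Base offense level for unlicensed trading: 19.
S1 applies (level before this adjustment is 19 ≥ 15, so +4): 19 + 4 = 23.
S2 applies: 23 + 2 = 25.
S3 applies: 25 + 4 = 29.
S4 applies: 29 + 3 = 32.
S5 applies (level before this adjustment is 32 ≥ 9, so +3): 32 + 3 = 35.
Level 35 exceeds the maximum of 23; capped at 23.
Final offense level: 23.
Criminal history: 0 prior points → Category A (0-2).
Level 23 falls in the 20-23 band.
Grid: Level 20-23 × Category A = 236-276 weeks.

236-276 weeks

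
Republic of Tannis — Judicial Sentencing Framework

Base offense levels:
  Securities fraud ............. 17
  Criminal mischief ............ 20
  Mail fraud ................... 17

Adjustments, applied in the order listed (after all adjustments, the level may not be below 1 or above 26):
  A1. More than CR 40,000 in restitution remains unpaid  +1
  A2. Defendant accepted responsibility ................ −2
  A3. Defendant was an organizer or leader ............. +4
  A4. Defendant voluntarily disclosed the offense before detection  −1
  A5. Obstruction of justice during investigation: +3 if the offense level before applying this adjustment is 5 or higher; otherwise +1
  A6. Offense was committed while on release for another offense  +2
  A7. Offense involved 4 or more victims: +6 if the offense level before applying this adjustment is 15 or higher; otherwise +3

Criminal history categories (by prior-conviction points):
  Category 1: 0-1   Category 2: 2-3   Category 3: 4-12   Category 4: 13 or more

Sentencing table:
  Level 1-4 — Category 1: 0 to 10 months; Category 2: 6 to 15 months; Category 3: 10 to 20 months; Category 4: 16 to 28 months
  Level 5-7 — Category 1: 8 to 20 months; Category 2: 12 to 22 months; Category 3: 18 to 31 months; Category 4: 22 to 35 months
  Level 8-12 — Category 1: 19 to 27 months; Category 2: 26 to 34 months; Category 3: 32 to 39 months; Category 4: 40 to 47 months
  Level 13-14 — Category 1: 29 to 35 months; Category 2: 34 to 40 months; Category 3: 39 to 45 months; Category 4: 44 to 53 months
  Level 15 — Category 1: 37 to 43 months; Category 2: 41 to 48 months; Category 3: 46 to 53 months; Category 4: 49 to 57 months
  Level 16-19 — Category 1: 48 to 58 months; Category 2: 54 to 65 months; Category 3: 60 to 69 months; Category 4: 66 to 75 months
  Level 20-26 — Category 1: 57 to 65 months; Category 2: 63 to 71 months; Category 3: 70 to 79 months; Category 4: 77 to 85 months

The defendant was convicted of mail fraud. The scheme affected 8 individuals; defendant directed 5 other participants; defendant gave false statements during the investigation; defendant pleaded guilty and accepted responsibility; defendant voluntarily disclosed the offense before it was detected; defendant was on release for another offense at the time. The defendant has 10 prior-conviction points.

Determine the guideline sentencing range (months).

Base offense level for mail fraud: 17.
A1 does not apply.
A2 applies: 17 − 2 = 15.
A3 applies: 15 + 4 = 19.
A4 applies: 19 − 1 = 18.
A5 applies (level before this adjustment is 18 ≥ 5, so +3): 18 + 3 = 21.
A6 applies: 21 + 2 = 23.
A7 applies (level before this adjustment is 23 ≥ 15, so +6): 23 + 6 = 29.
Level 29 exceeds the maximum of 26; capped at 26.
Final offense level: 26.
Criminal history: 10 prior points → Category 3 (4-12).
Level 26 falls in the 20-26 band.
Grid: Level 20-26 × Category 3 = 70-79 months.

70-79 months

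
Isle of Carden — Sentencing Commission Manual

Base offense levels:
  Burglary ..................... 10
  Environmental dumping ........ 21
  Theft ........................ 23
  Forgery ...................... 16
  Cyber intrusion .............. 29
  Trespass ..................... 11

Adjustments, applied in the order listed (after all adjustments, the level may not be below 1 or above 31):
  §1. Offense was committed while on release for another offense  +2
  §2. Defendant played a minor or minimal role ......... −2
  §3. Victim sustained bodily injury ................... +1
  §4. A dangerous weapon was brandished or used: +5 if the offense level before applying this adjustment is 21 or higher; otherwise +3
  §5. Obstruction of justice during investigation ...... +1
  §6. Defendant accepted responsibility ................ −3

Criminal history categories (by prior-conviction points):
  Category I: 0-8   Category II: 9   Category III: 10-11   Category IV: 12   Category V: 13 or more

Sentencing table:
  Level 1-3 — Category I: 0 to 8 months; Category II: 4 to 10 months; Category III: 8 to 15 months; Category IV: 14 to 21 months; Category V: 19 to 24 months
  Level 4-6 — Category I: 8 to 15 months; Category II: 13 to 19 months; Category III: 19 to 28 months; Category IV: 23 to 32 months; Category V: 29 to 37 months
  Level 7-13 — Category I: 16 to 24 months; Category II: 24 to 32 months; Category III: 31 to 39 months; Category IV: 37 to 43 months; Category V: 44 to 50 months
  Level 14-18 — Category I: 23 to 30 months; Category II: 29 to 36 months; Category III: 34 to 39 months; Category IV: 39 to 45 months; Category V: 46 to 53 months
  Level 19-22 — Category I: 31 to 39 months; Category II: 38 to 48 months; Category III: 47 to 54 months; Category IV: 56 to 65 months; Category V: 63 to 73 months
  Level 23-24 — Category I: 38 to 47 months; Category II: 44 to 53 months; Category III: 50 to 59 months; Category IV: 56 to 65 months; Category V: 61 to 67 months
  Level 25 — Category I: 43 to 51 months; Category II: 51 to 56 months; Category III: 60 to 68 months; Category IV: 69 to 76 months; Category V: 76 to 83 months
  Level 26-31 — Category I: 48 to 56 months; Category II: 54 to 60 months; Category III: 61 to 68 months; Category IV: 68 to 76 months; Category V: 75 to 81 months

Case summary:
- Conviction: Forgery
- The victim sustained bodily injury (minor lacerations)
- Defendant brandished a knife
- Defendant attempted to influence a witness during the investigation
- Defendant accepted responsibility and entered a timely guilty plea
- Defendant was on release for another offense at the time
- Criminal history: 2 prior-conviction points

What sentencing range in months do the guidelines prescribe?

Base offense level for forgery: 16.
§1 applies: 16 + 2 = 18.
§3 applies: 18 + 1 = 19.
§4 applies (level before this adjustment is 19 < 21, so +3): 19 + 3 = 22.
§5 applies: 22 + 1 = 23.
§6 applies: 23 − 3 = 20.
Final offense level: 20.
Criminal history: 2 prior points → Category I (0-8).
Level 20 falls in the 19-22 band.
Grid: Level 19-22 × Category I = 31-39 months.

31-39 months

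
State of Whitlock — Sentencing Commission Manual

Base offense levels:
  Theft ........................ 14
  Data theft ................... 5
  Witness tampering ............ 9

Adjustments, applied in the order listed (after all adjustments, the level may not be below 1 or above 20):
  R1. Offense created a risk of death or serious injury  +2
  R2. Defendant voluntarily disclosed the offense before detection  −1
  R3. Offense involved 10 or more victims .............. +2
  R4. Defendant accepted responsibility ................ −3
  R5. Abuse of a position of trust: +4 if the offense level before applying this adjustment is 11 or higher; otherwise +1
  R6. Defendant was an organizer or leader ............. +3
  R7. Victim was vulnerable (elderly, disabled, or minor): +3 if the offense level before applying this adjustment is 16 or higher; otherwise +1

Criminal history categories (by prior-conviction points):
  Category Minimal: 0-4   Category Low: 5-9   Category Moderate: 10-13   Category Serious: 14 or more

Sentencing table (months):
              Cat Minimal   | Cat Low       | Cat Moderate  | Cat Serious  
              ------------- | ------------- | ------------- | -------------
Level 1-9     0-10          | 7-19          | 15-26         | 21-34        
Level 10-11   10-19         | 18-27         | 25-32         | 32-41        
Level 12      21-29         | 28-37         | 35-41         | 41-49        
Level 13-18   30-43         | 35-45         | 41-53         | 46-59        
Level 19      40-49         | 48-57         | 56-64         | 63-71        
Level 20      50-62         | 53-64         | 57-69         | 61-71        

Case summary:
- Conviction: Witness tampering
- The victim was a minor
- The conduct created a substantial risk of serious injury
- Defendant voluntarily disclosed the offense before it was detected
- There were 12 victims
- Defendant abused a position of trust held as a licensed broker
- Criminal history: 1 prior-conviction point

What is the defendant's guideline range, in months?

40-49 months

Base offense level for witness tampering: 9.
R1 applies: 9 + 2 = 11.
R2 applies: 11 − 1 = 10.
R3 applies: 10 + 2 = 12.
R5 applies (level before this adjustment is 12 ≥ 11, so +4): 12 + 4 = 16.
R7 applies (level before this adjustment is 16 ≥ 16, so +3): 16 + 3 = 19.
Final offense level: 19.
Criminal history: 1 prior point → Category Minimal (0-4).
Level 19 falls in the 19 band.
Grid: Level 19 × Category Minimal = 40-49 months.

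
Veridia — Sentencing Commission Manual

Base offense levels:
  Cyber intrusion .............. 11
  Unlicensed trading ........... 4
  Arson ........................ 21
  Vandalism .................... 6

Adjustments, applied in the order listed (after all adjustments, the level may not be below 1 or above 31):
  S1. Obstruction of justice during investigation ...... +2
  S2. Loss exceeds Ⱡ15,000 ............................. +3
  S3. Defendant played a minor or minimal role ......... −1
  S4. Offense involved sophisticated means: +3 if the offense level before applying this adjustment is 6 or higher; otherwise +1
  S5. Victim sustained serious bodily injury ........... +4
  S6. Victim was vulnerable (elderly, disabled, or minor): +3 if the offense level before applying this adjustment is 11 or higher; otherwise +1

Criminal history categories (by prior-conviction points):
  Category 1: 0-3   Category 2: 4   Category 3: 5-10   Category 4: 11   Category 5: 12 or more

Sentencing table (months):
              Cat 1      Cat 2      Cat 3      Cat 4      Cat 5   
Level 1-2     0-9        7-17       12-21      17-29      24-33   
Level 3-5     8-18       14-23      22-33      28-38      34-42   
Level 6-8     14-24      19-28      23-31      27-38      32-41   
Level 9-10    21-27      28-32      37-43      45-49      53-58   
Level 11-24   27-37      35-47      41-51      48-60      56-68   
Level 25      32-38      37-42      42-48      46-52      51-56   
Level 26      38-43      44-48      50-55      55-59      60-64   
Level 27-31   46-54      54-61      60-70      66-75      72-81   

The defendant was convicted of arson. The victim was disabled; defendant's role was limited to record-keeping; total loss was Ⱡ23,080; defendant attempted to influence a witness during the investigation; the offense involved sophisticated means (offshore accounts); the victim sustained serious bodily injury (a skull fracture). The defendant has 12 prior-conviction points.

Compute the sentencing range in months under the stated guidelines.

Base offense level for arson: 21.
S1 applies: 21 + 2 = 23.
S2 applies: 23 + 3 = 26.
S3 applies: 26 − 1 = 25.
S4 applies (level before this adjustment is 25 ≥ 6, so +3): 25 + 3 = 28.
S5 applies: 28 + 4 = 32.
S6 applies (level before this adjustment is 32 ≥ 11, so +3): 32 + 3 = 35.
Level 35 exceeds the maximum of 31; capped at 31.
Final offense level: 31.
Criminal history: 12 prior points → Category 5 (12+).
Level 31 falls in the 27-31 band.
Grid: Level 27-31 × Category 5 = 72-81 months.

72-81 months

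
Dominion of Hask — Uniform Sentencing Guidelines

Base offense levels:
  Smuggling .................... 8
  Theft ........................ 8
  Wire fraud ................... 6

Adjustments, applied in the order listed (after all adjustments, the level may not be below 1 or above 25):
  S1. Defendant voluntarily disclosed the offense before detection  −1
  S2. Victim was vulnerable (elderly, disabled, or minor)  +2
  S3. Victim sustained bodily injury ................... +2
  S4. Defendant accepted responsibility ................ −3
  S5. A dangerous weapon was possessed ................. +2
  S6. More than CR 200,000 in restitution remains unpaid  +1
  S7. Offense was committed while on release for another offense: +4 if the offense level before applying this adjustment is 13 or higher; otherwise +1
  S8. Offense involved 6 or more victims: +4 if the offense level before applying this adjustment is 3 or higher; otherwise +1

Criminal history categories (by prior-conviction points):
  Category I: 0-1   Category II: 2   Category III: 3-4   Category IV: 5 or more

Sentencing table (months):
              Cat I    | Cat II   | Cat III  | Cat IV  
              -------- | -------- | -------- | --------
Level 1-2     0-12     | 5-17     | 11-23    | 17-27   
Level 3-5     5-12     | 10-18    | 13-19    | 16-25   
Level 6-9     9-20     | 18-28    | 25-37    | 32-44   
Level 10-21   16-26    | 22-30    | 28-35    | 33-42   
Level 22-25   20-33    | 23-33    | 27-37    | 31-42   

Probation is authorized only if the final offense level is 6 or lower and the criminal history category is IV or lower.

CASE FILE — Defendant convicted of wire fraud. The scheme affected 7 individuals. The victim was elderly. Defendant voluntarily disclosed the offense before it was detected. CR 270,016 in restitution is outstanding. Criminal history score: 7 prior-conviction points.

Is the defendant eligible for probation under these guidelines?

No

Base offense level for wire fraud: 6.
S1 applies: 6 − 1 = 5.
S2 applies: 5 + 2 = 7.
S3 does not apply.
S5 does not apply.
S6 applies: 7 + 1 = 8.
S7 does not apply.
S8 applies (level before this adjustment is 8 ≥ 3, so +4): 8 + 4 = 12.
Final offense level: 12.
Criminal history: 7 prior points → Category IV (5+).
Level 12 falls in the 10-21 band.
Grid: Level 10-21 × Category IV = 33-42 months.
Probation check: level 12 > 6 and category IV ≤ IV → not eligible.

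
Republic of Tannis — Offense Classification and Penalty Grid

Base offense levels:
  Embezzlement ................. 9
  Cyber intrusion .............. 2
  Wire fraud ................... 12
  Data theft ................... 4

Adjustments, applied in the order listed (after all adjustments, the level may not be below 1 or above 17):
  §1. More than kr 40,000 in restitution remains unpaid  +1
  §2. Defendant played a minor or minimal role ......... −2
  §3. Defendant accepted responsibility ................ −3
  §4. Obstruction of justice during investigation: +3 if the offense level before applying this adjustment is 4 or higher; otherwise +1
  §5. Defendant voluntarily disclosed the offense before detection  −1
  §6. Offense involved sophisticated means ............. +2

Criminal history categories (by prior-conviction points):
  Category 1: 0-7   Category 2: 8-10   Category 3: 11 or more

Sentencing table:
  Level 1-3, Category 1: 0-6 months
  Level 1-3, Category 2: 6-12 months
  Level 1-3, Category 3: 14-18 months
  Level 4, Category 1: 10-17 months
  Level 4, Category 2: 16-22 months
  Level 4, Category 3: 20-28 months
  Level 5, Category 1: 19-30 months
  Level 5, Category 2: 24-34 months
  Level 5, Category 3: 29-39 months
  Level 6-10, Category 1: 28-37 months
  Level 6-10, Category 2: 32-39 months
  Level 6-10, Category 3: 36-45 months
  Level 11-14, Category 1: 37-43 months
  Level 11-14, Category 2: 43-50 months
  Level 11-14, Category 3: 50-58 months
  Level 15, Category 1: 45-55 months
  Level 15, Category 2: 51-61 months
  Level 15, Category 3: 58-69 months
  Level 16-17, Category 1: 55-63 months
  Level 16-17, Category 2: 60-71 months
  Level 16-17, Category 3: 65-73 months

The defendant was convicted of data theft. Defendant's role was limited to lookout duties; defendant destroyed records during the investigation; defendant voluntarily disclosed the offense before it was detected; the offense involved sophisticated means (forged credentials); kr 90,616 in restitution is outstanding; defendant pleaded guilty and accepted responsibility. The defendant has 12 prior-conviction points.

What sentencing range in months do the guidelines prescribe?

Base offense level for data theft: 4.
§1 applies: 4 + 1 = 5.
§2 applies: 5 − 2 = 3.
§3 applies: 3 − 3 = 0.
§4 applies (level before this adjustment is 0 < 4, so +1): 0 + 1 = 1.
§5 applies: 1 − 1 = 0.
§6 applies: 0 + 2 = 2.
Final offense level: 2.
Criminal history: 12 prior points → Category 3 (11+).
Level 2 falls in the 1-3 band.
Grid: Level 1-3 × Category 3 = 14-18 months.

14-18 months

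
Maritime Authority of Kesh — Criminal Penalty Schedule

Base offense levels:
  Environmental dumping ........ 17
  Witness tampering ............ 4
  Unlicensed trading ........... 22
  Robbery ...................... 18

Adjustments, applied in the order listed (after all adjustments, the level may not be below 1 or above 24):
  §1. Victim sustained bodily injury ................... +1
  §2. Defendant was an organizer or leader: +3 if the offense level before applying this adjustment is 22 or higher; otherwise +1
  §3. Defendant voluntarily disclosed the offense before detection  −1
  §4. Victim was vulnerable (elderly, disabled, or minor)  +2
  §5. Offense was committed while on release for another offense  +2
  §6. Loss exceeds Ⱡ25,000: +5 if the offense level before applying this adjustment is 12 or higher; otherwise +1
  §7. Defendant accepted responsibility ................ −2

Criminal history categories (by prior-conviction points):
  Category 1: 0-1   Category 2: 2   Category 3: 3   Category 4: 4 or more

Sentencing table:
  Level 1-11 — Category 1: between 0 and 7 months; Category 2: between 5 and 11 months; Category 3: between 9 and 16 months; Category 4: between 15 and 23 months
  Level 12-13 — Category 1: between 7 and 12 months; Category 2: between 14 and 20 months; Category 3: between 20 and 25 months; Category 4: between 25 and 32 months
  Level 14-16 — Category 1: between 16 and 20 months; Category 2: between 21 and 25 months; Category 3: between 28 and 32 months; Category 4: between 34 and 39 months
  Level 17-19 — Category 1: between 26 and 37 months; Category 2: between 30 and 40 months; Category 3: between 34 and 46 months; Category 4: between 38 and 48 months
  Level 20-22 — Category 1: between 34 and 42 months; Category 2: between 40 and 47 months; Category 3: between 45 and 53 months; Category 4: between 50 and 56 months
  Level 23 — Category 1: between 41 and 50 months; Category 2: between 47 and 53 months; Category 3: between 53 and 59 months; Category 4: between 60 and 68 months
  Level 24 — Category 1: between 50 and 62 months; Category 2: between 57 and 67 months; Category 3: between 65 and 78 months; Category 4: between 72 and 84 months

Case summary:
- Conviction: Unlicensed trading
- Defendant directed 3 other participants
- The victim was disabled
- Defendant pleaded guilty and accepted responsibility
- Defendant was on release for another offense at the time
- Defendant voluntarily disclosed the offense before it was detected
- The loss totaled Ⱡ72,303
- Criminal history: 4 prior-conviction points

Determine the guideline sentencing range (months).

Base offense level for unlicensed trading: 22.
§2 applies (level before this adjustment is 22 ≥ 22, so +3): 22 + 3 = 25.
§3 applies: 25 − 1 = 24.
§4 applies: 24 + 2 = 26.
§5 applies: 26 + 2 = 28.
§6 applies (level before this adjustment is 28 ≥ 12, so +5): 28 + 5 = 33.
§7 applies: 33 − 2 = 31.
Level 31 exceeds the maximum of 24; capped at 24.
Final offense level: 24.
Criminal history: 4 prior points → Category 4 (4+).
Level 24 falls in the 24 band.
Grid: Level 24 × Category 4 = 72-84 months.

72-84 months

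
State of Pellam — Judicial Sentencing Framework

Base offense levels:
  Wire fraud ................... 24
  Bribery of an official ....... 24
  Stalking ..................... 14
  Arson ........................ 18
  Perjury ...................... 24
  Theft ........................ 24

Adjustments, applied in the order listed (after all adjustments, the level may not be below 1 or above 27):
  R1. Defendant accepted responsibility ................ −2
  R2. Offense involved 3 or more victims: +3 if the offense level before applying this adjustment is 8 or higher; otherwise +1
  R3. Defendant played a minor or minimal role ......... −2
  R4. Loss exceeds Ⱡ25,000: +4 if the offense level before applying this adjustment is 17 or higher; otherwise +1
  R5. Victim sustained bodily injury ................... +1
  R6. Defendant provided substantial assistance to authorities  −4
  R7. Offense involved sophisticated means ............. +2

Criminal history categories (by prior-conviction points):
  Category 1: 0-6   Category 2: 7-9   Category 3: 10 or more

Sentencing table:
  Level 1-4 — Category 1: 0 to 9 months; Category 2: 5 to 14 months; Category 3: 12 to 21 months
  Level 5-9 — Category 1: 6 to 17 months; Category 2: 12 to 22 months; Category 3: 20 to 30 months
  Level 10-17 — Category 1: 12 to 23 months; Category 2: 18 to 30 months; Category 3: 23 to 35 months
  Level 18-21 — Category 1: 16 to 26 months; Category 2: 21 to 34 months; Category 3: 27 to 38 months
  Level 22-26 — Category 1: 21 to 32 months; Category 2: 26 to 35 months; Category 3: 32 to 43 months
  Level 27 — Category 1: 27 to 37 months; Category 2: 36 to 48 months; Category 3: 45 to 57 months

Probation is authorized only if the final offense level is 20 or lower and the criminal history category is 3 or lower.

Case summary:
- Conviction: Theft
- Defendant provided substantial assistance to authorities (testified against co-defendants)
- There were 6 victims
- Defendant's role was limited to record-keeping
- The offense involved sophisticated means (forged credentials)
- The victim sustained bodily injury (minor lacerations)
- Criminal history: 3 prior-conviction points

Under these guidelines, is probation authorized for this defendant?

Base offense level for theft: 24.
R1 does not apply.
R2 applies (level before this adjustment is 24 ≥ 8, so +3): 24 + 3 = 27.
R3 applies: 27 − 2 = 25.
R5 applies: 25 + 1 = 26.
R6 applies: 26 − 4 = 22.
R7 applies: 22 + 2 = 24.
Final offense level: 24.
Criminal history: 3 prior points → Category 1 (0-6).
Level 24 falls in the 22-26 band.
Grid: Level 22-26 × Category 1 = 21-32 months.
Probation check: level 24 > 20 and category 1 ≤ 3 → not eligible.

No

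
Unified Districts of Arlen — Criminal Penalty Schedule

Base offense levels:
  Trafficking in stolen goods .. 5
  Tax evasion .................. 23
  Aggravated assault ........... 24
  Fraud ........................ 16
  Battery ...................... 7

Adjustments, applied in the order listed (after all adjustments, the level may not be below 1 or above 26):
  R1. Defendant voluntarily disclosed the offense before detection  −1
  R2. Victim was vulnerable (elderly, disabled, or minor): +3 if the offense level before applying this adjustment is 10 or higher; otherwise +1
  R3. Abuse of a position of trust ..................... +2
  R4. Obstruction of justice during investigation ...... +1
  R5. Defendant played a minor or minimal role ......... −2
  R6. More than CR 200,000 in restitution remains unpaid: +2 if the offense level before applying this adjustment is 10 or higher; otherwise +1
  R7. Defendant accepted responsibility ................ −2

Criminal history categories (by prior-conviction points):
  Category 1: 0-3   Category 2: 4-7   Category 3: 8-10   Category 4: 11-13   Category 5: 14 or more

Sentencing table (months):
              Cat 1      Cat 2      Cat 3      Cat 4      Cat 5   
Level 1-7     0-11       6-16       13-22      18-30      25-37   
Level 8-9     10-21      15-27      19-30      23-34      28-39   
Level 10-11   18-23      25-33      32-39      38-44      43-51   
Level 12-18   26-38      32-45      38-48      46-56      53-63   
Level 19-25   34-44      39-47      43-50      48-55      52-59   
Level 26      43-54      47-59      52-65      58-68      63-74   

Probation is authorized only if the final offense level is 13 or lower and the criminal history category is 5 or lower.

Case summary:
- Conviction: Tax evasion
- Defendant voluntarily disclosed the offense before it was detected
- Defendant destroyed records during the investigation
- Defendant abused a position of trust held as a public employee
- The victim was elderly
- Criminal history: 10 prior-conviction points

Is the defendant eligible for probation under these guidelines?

No

Base offense level for tax evasion: 23.
R1 applies: 23 − 1 = 22.
R2 applies (level before this adjustment is 22 ≥ 10, so +3): 22 + 3 = 25.
R3 applies: 25 + 2 = 27.
R4 applies: 27 + 1 = 28.
R5 does not apply.
R7 does not apply.
Level 28 exceeds the maximum of 26; capped at 26.
Final offense level: 26.
Criminal history: 10 prior points → Category 3 (8-10).
Level 26 falls in the 26 band.
Grid: Level 26 × Category 3 = 52-65 months.
Probation check: level 26 > 13 and category 3 ≤ 5 → not eligible.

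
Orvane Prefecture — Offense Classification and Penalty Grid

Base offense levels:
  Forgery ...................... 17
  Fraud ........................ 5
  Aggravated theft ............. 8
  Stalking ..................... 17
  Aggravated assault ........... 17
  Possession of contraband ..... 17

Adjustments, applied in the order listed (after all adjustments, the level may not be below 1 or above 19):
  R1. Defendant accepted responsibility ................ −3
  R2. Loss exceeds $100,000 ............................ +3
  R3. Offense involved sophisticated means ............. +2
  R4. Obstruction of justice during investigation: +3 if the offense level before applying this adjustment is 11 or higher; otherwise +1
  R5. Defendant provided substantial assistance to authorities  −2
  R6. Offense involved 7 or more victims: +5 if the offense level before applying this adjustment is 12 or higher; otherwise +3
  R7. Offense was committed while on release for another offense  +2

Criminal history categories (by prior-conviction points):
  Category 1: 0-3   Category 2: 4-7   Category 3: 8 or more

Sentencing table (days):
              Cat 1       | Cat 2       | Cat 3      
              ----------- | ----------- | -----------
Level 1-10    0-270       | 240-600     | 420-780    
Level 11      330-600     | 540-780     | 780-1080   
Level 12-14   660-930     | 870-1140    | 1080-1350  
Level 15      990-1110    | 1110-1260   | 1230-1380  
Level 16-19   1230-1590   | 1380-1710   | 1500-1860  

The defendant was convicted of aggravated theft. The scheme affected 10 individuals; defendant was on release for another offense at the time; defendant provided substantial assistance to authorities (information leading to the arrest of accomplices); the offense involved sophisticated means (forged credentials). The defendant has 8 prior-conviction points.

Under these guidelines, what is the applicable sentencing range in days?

1080-1350 days

Base offense level for aggravated theft: 8.
R1 does not apply.
R2 does not apply.
R3 applies: 8 + 2 = 10.
R5 applies: 10 − 2 = 8.
R6 applies (level before this adjustment is 8 < 12, so +3): 8 + 3 = 11.
R7 applies: 11 + 2 = 13.
Final offense level: 13.
Criminal history: 8 prior points → Category 3 (8+).
Level 13 falls in the 12-14 band.
Grid: Level 12-14 × Category 3 = 1080-1350 days.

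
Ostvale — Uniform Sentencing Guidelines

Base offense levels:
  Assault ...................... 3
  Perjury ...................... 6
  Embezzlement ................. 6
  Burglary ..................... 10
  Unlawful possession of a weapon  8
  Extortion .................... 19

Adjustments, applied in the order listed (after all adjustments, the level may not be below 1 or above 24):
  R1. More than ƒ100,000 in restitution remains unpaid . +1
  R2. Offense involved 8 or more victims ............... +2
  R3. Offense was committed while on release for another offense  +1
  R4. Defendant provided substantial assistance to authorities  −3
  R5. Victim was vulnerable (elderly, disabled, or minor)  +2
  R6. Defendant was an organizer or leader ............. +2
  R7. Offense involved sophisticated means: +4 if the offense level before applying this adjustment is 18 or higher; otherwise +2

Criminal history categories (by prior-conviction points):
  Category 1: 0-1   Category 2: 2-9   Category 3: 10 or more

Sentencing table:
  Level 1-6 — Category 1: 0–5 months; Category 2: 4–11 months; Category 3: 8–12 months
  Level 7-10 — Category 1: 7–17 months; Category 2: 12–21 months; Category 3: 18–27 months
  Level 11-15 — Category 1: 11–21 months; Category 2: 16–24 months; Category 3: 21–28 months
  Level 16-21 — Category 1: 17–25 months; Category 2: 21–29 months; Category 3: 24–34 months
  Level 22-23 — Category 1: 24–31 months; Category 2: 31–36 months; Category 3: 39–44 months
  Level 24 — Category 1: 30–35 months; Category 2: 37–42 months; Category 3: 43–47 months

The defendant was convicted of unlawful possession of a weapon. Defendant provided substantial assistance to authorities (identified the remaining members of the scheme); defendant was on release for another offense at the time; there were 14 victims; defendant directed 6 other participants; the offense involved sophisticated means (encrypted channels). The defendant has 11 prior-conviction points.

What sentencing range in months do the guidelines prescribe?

Base offense level for unlawful possession of a weapon: 8.
R1 does not apply.
R2 applies: 8 + 2 = 10.
R3 applies: 10 + 1 = 11.
R4 applies: 11 − 3 = 8.
R5 does not apply.
R6 applies: 8 + 2 = 10.
R7 applies (level before this adjustment is 10 < 18, so +2): 10 + 2 = 12.
Final offense level: 12.
Criminal history: 11 prior points → Category 3 (10+).
Level 12 falls in the 11-15 band.
Grid: Level 11-15 × Category 3 = 21-28 months.

21-28 months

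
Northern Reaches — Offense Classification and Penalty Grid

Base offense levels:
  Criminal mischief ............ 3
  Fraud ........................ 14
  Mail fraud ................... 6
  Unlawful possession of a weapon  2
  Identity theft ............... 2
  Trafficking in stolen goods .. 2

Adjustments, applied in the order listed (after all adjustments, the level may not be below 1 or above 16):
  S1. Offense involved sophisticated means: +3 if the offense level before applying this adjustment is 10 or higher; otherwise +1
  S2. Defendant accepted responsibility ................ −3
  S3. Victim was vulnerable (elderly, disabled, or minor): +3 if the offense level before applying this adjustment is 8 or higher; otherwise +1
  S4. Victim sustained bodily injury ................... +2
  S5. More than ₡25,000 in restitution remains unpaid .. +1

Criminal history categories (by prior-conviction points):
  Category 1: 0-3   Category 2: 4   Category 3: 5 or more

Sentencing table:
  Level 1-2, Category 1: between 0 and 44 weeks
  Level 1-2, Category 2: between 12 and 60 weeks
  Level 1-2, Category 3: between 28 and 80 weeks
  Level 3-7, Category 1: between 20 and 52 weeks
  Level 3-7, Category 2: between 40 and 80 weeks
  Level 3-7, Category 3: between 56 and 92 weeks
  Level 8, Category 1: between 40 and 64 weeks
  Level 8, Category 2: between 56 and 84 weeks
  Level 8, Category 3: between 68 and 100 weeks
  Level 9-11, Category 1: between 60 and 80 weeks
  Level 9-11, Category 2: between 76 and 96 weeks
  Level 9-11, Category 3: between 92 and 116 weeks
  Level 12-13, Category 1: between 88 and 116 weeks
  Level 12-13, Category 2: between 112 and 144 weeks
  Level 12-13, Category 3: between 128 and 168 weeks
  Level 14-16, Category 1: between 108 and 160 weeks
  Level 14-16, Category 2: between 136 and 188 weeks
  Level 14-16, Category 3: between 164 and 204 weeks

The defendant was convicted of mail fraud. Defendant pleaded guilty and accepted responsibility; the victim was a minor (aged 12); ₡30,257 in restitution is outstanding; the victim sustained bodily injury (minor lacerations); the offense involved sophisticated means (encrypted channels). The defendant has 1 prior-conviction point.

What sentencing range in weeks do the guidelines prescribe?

Base offense level for mail fraud: 6.
S1 applies (level before this adjustment is 6 < 10, so +1): 6 + 1 = 7.
S2 applies: 7 − 3 = 4.
S3 applies (level before this adjustment is 4 < 8, so +1): 4 + 1 = 5.
S4 applies: 5 + 2 = 7.
S5 applies: 7 + 1 = 8.
Final offense level: 8.
Criminal history: 1 prior point → Category 1 (0-3).
Level 8 falls in the 8 band.
Grid: Level 8 × Category 1 = 40-64 weeks.

40-64 weeks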